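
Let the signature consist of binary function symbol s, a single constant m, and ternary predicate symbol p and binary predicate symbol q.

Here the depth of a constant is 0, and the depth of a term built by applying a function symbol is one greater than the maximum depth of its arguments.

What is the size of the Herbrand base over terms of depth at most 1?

12

First count ground terms of depth ≤ 1.
Write N_k for the number of ground terms of depth ≤ k. A term of depth ≤ k is either a constant or a function symbol applied to arguments of depth ≤ k−1, so N_k = 1 + N_{k-1}^2.
N_0 = 1
N_1 = 1 + 1^2 = 2
Explicitly: m, s(m, m).
So |H| = 2.
A ground atom is a predicate applied to a tuple of terms from H, so the count is the sum over predicates of |H|^arity:
  p: 2^3 = 8;  q: 2^2 = 4
Total ground atoms: 8 + 4 = 12.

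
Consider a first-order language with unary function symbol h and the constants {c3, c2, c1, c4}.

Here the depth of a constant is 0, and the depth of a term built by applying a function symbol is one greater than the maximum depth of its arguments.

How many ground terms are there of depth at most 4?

Let N_k = |{terms of depth ≤ k}|. Then N_0 = 4 and N_k = 4 + N_{k-1} for k ≥ 1 (one summand per function symbol, arity giving the exponent).
N_0 = 4
N_1 = 4 + 4 = 8
N_2 = 4 + 8 = 12
N_3 = 4 + 12 = 16
N_4 = 4 + 16 = 20

20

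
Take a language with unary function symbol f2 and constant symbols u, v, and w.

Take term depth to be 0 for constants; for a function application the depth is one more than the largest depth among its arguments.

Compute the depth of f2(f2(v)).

depth(f2(v)) = 1 + depth(v) = 1 + 0 = 1
depth(f2(f2(v))) = 1 + depth(f2(v)) = 1 + 1 = 2

2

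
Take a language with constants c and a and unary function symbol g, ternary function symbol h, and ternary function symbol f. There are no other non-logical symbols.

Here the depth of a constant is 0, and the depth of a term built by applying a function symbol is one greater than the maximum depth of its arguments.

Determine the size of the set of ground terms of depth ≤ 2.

Let N_k = |{terms of depth ≤ k}|. Then N_0 = 2 and N_k = 2 + N_{k-1} + N_{k-1}^3 + N_{k-1}^3 for k ≥ 1 (one summand per function symbol, arity giving the exponent).
N_0 = 2
N_1 = 2 + 2 + 2^3 + 2^3 = 20
N_2 = 2 + 20 + 20^3 + 20^3 = 16022

16022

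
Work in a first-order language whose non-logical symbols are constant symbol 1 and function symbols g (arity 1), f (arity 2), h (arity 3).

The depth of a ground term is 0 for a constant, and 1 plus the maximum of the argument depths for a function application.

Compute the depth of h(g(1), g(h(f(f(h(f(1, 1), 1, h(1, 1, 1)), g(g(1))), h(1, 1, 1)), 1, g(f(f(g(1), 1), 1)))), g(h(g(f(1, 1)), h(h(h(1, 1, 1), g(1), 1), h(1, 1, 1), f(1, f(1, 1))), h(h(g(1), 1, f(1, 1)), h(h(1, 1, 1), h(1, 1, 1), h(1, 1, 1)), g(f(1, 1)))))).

7

depth(g(1)) = 1 + depth(1) = 1 + 0 = 1
depth(f(1, 1)) = 1 + max(0, 0) = 1
depth(h(1, 1, 1)) = 1 + max(0, 0, 0) = 1
depth(h(f(1, 1), 1, h(1, 1, 1))) = 1 + max(1, 0, 1) = 2
depth(g(g(1))) = 1 + depth(g(1)) = 1 + 1 = 2
depth(f(h(f(1, 1), 1, h(1, 1, 1)), g(g(1)))) = 1 + max(2, 2) = 3
depth(f(f(h(f(1, 1), 1, h(1, 1, 1)), g(g(1))), h(1, 1, 1))) = 1 + max(3, 1) = 4
depth(f(g(1), 1)) = 1 + max(1, 0) = 2
depth(f(f(g(1), 1), 1)) = 1 + max(2, 0) = 3
depth(g(f(f(g(1), 1), 1))) = 1 + depth(f(f(g(1), 1), 1)) = 1 + 3 = 4
depth(h(f(f(h(f(1, 1), 1, h(1, 1, 1)), g(g(1))), h(1, 1, 1)), 1, g(f(f(g(1), 1), 1)))) = 1 + max(4, 0, 4) = 5
depth(g(h(f(f(h(f(1, 1), 1, h(1, 1, 1)), g(g(1))), h(1, 1, 1)), 1, g(f(f(g(1), 1), 1))))) = 1 + depth(h(f(f(h(f(1, 1), 1, h(1, 1, 1)), g(g(1))), h(1, 1, 1)), 1, g(f(f(g(1), 1), 1)))) = 1 + 5 = 6
depth(g(f(1, 1))) = 1 + depth(f(1, 1)) = 1 + 1 = 2
depth(h(h(1, 1, 1), g(1), 1)) = 1 + max(1, 1, 0) = 2
depth(f(1, f(1, 1))) = 1 + max(0, 1) = 2
depth(h(h(h(1, 1, 1), g(1), 1), h(1, 1, 1), f(1, f(1, 1)))) = 1 + max(2, 1, 2) = 3
depth(h(g(1), 1, f(1, 1))) = 1 + max(1, 0, 1) = 2
depth(h(h(1, 1, 1), h(1, 1, 1), h(1, 1, 1))) = 1 + max(1, 1, 1) = 2
depth(h(h(g(1), 1, f(1, 1)), h(h(1, 1, 1), h(1, 1, 1), h(1, 1, 1)), g(f(1, 1)))) = 1 + max(2, 2, 2) = 3
depth(h(g(f(1, 1)), h(h(h(1, 1, 1), g(1), 1), h(1, 1, 1), f(1, f(1, 1))), h(h(g(1), 1, f(1, 1)), h(h(1, 1, 1), h(1, 1, 1), h(1, 1, 1)), g(f(1, 1))))) = 1 + max(2, 3, 3) = 4
depth(g(h(g(f(1, 1)), h(h(h(1, 1, 1), g(1), 1), h(1, 1, 1), f(1, f(1, 1))), h(h(g(1), 1, f(1, 1)), h(h(1, 1, 1), h(1, 1, 1), h(1, 1, 1)), g(f(1, 1)))))) = 1 + depth(h(g(f(1, 1)), h(h(h(1, 1, 1), g(1), 1), h(1, 1, 1), f(1, f(1, 1))), h(h(g(1), 1, f(1, 1)), h(h(1, 1, 1), h(1, 1, 1), h(1, 1, 1)), g(f(1, 1))))) = 1 + 4 = 5
depth(h(g(1), g(h(f(f(h(f(1, 1), 1, h(1, 1, 1)), g(g(1))), h(1, 1, 1)), 1, g(f(f(g(1), 1), 1)))), g(h(g(f(1, 1)), h(h(h(1, 1, 1), g(1), 1), h(1, 1, 1), f(1, f(1, 1))), h(h(g(1), 1, f(1, 1)), h(h(1, 1, 1), h(1, 1, 1), h(1, 1, 1)), g(f(1, 1))))))) = 1 + max(1, 6, 5) = 7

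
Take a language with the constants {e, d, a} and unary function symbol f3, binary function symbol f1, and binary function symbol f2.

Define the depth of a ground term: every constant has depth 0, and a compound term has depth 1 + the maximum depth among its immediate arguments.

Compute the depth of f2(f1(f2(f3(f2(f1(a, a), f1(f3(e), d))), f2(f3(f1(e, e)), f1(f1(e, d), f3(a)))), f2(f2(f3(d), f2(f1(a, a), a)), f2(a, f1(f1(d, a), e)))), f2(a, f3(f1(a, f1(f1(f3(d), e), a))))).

7

depth(f1(a, a)) = 1 + max(0, 0) = 1
depth(f3(e)) = 1 + depth(e) = 1 + 0 = 1
depth(f1(f3(e), d)) = 1 + max(1, 0) = 2
depth(f2(f1(a, a), f1(f3(e), d))) = 1 + max(1, 2) = 3
depth(f3(f2(f1(a, a), f1(f3(e), d)))) = 1 + depth(f2(f1(a, a), f1(f3(e), d))) = 1 + 3 = 4
depth(f1(e, e)) = 1 + max(0, 0) = 1
depth(f3(f1(e, e))) = 1 + depth(f1(e, e)) = 1 + 1 = 2
depth(f1(e, d)) = 1 + max(0, 0) = 1
depth(f3(a)) = 1 + depth(a) = 1 + 0 = 1
depth(f1(f1(e, d), f3(a))) = 1 + max(1, 1) = 2
depth(f2(f3(f1(e, e)), f1(f1(e, d), f3(a)))) = 1 + max(2, 2) = 3
depth(f2(f3(f2(f1(a, a), f1(f3(e), d))), f2(f3(f1(e, e)), f1(f1(e, d), f3(a))))) = 1 + max(4, 3) = 5
depth(f3(d)) = 1 + depth(d) = 1 + 0 = 1
depth(f2(f1(a, a), a)) = 1 + max(1, 0) = 2
depth(f2(f3(d), f2(f1(a, a), a))) = 1 + max(1, 2) = 3
depth(f1(d, a)) = 1 + max(0, 0) = 1
depth(f1(f1(d, a), e)) = 1 + max(1, 0) = 2
depth(f2(a, f1(f1(d, a), e))) = 1 + max(0, 2) = 3
depth(f2(f2(f3(d), f2(f1(a, a), a)), f2(a, f1(f1(d, a), e)))) = 1 + max(3, 3) = 4
depth(f1(f2(f3(f2(f1(a, a), f1(f3(e), d))), f2(f3(f1(e, e)), f1(f1(e, d), f3(a)))), f2(f2(f3(d), f2(f1(a, a), a)), f2(a, f1(f1(d, a), e))))) = 1 + max(5, 4) = 6
depth(f1(f3(d), e)) = 1 + max(1, 0) = 2
depth(f1(f1(f3(d), e), a)) = 1 + max(2, 0) = 3
depth(f1(a, f1(f1(f3(d), e), a))) = 1 + max(0, 3) = 4
depth(f3(f1(a, f1(f1(f3(d), e), a)))) = 1 + depth(f1(a, f1(f1(f3(d), e), a))) = 1 + 4 = 5
depth(f2(a, f3(f1(a, f1(f1(f3(d), e), a))))) = 1 + max(0, 5) = 6
depth(f2(f1(f2(f3(f2(f1(a, a), f1(f3(e), d))), f2(f3(f1(e, e)), f1(f1(e, d), f3(a)))), f2(f2(f3(d), f2(f1(a, a), a)), f2(a, f1(f1(d, a), e)))), f2(a, f3(f1(a, f1(f1(f3(d), e), a)))))) = 1 + max(6, 6) = 7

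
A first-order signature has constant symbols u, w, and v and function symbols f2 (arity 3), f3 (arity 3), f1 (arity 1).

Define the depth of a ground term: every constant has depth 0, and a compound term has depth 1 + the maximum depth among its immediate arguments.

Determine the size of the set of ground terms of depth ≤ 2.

432063

Let N_k count ground terms of depth at most k. Each non-constant term of depth ≤ k is some function symbol applied to depth-≤(k−1) arguments, giving N_k = 3 + N_{k-1}^3 + N_{k-1}^3 + N_{k-1}.
N_0 = 3
N_1 = 3 + 3^3 + 3^3 + 3 = 60
N_2 = 3 + 60^3 + 60^3 + 60 = 432063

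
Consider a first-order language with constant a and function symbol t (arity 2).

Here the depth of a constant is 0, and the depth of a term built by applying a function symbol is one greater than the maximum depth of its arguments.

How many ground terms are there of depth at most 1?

2

If N_k denotes the number of depth-≤k ground terms, the 1 constant gives N_0 = 1, and each function symbol of arity r contributes N_{k-1}^r new terms at level k: N_k = 1 + N_{k-1}^2.
N_0 = 1
N_1 = 1 + 1^2 = 2
Explicitly: a, t(a, a).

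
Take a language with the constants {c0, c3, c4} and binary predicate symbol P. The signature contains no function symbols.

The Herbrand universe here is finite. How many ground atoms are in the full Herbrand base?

With no function symbols, the Herbrand universe is just the 3 constants.
Ground atoms per predicate: P: 3^2 = 9.
Herbrand base size = 9 = 9.

9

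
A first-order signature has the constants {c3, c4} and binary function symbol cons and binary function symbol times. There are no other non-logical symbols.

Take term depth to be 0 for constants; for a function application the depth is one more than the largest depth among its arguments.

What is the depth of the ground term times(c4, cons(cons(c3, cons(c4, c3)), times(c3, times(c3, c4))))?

depth(cons(c4, c3)) = 1 + max(0, 0) = 1
depth(cons(c3, cons(c4, c3))) = 1 + max(0, 1) = 2
depth(times(c3, c4)) = 1 + max(0, 0) = 1
depth(times(c3, times(c3, c4))) = 1 + max(0, 1) = 2
depth(cons(cons(c3, cons(c4, c3)), times(c3, times(c3, c4)))) = 1 + max(2, 2) = 3
depth(times(c4, cons(cons(c3, cons(c4, c3)), times(c3, times(c3, c4))))) = 1 + max(0, 3) = 4

4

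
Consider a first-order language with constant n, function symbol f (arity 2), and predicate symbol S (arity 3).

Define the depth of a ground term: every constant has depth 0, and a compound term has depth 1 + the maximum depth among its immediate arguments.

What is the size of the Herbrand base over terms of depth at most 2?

125

First count ground terms of depth ≤ 2.
Write N_k for the number of ground terms of depth ≤ k. A term of depth ≤ k is either a constant or a function symbol applied to arguments of depth ≤ k−1, so N_k = 1 + N_{k-1}^2.
N_0 = 1
N_1 = 1 + 1^2 = 2
N_2 = 1 + 2^2 = 5
Explicitly: n, f(n, n), f(n, f(n, n)), f(f(n, n), n), f(f(n, n), f(n, n)).
So |H| = 5.
A ground atom is a predicate applied to a tuple of terms from H, so the count is the sum over predicates of |H|^arity:
  S: 5^3 = 125
Total ground atoms: 125.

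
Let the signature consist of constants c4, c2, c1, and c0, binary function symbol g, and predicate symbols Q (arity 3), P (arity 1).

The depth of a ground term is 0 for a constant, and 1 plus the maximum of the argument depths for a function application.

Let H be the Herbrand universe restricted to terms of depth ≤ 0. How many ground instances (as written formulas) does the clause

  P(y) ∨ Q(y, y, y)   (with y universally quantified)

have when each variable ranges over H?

Ground terms of depth ≤ 0:
  Count level by level. With function symbols g/2, the terms of depth ≤ k are the 4 constants together with each function applied to depth-≤(k−1) tuples, so N_k = 4 + N_{k-1}^2.
  N_0 = 4
  Explicitly: c4, c2, c1, c0.
So there are 4 ground terms available for substitution.
The body mentions the single quantified variable y; since ground terms form a free algebra, no two substitutions collapse to the same formula.
Number of ground instances = 4.

4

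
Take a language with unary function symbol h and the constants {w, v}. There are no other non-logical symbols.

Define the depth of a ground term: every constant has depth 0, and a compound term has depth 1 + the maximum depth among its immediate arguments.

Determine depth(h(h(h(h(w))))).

depth(h(w)) = 1 + depth(w) = 1 + 0 = 1
depth(h(h(w))) = 1 + depth(h(w)) = 1 + 1 = 2
depth(h(h(h(w)))) = 1 + depth(h(h(w))) = 1 + 2 = 3
depth(h(h(h(h(w))))) = 1 + depth(h(h(h(w)))) = 1 + 3 = 4

4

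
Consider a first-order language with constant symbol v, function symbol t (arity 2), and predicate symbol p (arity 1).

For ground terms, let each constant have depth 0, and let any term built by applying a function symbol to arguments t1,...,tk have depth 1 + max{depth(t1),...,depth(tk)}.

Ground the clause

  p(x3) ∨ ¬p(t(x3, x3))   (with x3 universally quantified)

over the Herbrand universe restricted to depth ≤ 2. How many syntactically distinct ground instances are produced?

5

Ground terms of depth ≤ 2:
  If N_k denotes the number of depth-≤k ground terms, the 1 constant gives N_0 = 1, and each function symbol of arity r contributes N_{k-1}^r new terms at level k: N_k = 1 + N_{k-1}^2.
  N_0 = 1
  N_1 = 1 + 1^2 = 2
  N_2 = 1 + 2^2 = 5
  Explicitly: v, t(v, v), t(v, t(v, v)), t(t(v, v), v), t(t(v, v), t(v, v)).
So there are 5 ground terms available for substitution.
The body mentions the single quantified variable x3; since ground terms form a free algebra, no two substitutions collapse to the same formula.
Number of ground instances = 5.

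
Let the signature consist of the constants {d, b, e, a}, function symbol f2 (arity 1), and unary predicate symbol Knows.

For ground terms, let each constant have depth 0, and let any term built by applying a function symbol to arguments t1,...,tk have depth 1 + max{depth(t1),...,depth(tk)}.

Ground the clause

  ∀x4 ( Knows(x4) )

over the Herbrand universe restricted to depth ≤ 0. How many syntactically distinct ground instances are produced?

Ground terms of depth ≤ 0:
  If N_k denotes the number of depth-≤k ground terms, the 4 constants give N_0 = 4, and each function symbol of arity r contributes N_{k-1}^r new terms at level k: N_k = 4 + N_{k-1}.
  N_0 = 4
So there are 4 ground terms available for substitution.
The body mentions the single quantified variable x4; since ground terms form a free algebra, no two substitutions collapse to the same formula.
Number of ground instances = 4.

4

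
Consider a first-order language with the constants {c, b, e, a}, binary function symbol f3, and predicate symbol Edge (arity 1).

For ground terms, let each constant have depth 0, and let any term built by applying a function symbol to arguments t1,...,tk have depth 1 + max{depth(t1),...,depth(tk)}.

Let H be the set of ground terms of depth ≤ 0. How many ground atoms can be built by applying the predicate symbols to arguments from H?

4

First count ground terms of depth ≤ 0.
Count level by level. With function symbols f3/2, the terms of depth ≤ k are the 4 constants together with each function applied to depth-≤(k−1) tuples, so N_k = 4 + N_{k-1}^2.
N_0 = 4
Explicitly: c, b, e, a.
So |H| = 4.
For each predicate symbol, the number of ground atoms is |H| raised to its arity; summing:
  Edge: 4
Total ground atoms: 4.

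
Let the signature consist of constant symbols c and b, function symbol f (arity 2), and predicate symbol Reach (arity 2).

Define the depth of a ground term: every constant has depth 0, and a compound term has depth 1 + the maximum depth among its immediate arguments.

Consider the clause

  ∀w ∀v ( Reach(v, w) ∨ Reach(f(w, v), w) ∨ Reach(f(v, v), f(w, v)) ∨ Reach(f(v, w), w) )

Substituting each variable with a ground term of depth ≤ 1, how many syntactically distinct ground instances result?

36

Ground terms of depth ≤ 1:
  Write N_k for the number of ground terms of depth ≤ k. A term of depth ≤ k is either a constant or a function symbol applied to arguments of depth ≤ k−1, so N_k = 2 + N_{k-1}^2.
  N_0 = 2
  N_1 = 2 + 2^2 = 6
  Explicitly: c, b, f(c, c), f(c, b), f(b, c), f(b, b).
So there are 6 ground terms available for substitution.
Each of w, v ranges independently over the available ground terms, and distinct assignments produce distinct instances.
Number of ground instances = 6^2 = 36.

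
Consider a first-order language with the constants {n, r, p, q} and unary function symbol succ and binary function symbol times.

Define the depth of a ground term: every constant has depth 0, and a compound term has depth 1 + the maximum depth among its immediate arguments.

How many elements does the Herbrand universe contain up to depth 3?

Write N_k for the number of ground terms of depth ≤ k. A term of depth ≤ k is either a constant or a function symbol applied to arguments of depth ≤ k−1, so N_k = 4 + N_{k-1} + N_{k-1}^2.
N_0 = 4
N_1 = 4 + 4 + 4^2 = 24
N_2 = 4 + 24 + 24^2 = 604
N_3 = 4 + 604 + 604^2 = 365424

365424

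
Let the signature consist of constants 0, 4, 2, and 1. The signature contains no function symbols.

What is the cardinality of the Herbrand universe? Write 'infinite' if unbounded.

There are no function symbols, so every ground term is one of the 4 constants.
The Herbrand universe is {0, 4, 2, 1}, which is finite with 4 elements.

4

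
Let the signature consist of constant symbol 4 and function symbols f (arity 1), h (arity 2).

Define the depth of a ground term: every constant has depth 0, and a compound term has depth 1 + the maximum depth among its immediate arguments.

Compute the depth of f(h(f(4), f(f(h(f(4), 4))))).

6

depth(f(4)) = 1 + depth(4) = 1 + 0 = 1
depth(h(f(4), 4)) = 1 + max(1, 0) = 2
depth(f(h(f(4), 4))) = 1 + depth(h(f(4), 4)) = 1 + 2 = 3
depth(f(f(h(f(4), 4)))) = 1 + depth(f(h(f(4), 4))) = 1 + 3 = 4
depth(h(f(4), f(f(h(f(4), 4))))) = 1 + max(1, 4) = 5
depth(f(h(f(4), f(f(h(f(4), 4)))))) = 1 + depth(h(f(4), f(f(h(f(4), 4))))) = 1 + 5 = 6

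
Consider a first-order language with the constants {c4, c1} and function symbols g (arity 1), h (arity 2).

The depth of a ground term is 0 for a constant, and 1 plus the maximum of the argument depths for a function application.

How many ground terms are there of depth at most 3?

5552

Let N_k count ground terms of depth at most k. Each non-constant term of depth ≤ k is some function symbol applied to depth-≤(k−1) arguments, giving N_k = 2 + N_{k-1} + N_{k-1}^2.
N_0 = 2
N_1 = 2 + 2 + 2^2 = 8
N_2 = 2 + 8 + 8^2 = 74
N_3 = 2 + 74 + 74^2 = 5552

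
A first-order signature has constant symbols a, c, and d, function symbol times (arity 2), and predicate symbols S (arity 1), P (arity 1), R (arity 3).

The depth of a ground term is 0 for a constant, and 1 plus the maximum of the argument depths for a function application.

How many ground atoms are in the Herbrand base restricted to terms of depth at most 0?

First count ground terms of depth ≤ 0.
Write N_k for the number of ground terms of depth ≤ k. A term of depth ≤ k is either a constant or a function symbol applied to arguments of depth ≤ k−1, so N_k = 3 + N_{k-1}^2.
N_0 = 3
So |H| = 3.
Each predicate of arity r yields |H|^r ground atoms (one per choice of an r-tuple from H):
  S: 3;  P: 3;  R: 3^3 = 27
Total ground atoms: 3 + 3 + 27 = 33.

33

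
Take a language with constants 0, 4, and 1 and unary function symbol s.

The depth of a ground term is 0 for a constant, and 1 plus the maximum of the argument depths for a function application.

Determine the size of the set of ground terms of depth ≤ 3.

12

Write N_k for the number of ground terms of depth ≤ k. A term of depth ≤ k is either a constant or a function symbol applied to arguments of depth ≤ k−1, so N_k = 3 + N_{k-1}.
N_0 = 3
N_1 = 3 + 3 = 6
N_2 = 3 + 6 = 9
N_3 = 3 + 9 = 12
Explicitly: 0, 4, 1, s(0), s(4), s(1), s(s(0)), s(s(4)), s(s(1)), s(s(s(0))), s(s(s(4))), s(s(s(1))).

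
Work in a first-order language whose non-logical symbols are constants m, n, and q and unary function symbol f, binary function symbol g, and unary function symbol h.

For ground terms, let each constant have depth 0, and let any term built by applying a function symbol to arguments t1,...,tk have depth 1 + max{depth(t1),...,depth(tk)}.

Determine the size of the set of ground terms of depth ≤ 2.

363

Write N_k for the number of ground terms of depth ≤ k. A term of depth ≤ k is either a constant or a function symbol applied to arguments of depth ≤ k−1, so N_k = 3 + N_{k-1} + N_{k-1}^2 + N_{k-1}.
N_0 = 3
N_1 = 3 + 3 + 3^2 + 3 = 18
N_2 = 3 + 18 + 18^2 + 18 = 363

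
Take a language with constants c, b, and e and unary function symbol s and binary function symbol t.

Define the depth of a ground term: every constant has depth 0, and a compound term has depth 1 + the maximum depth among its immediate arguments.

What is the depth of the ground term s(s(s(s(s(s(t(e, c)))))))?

depth(t(e, c)) = 1 + max(0, 0) = 1
depth(s(t(e, c))) = 1 + depth(t(e, c)) = 1 + 1 = 2
depth(s(s(t(e, c)))) = 1 + depth(s(t(e, c))) = 1 + 2 = 3
depth(s(s(s(t(e, c))))) = 1 + depth(s(s(t(e, c)))) = 1 + 3 = 4
depth(s(s(s(s(t(e, c)))))) = 1 + depth(s(s(s(t(e, c))))) = 1 + 4 = 5
depth(s(s(s(s(s(t(e, c))))))) = 1 + depth(s(s(s(s(t(e, c)))))) = 1 + 5 = 6
depth(s(s(s(s(s(s(t(e, c)))))))) = 1 + depth(s(s(s(s(s(t(e, c))))))) = 1 + 6 = 7

7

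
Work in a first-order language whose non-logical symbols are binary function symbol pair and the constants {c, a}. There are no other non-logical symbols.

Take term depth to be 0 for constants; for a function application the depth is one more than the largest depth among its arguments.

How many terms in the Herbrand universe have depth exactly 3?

1408

Let N_k count ground terms of depth at most k. Each non-constant term of depth ≤ k is some function symbol applied to depth-≤(k−1) arguments, giving N_k = 2 + N_{k-1}^2.
N_0 = 2
N_1 = 2 + 2^2 = 6
N_2 = 2 + 6^2 = 38
N_3 = 2 + 38^2 = 1446
Terms of depth exactly 3: N_3 − N_2 = 1446 − 38 = 1408.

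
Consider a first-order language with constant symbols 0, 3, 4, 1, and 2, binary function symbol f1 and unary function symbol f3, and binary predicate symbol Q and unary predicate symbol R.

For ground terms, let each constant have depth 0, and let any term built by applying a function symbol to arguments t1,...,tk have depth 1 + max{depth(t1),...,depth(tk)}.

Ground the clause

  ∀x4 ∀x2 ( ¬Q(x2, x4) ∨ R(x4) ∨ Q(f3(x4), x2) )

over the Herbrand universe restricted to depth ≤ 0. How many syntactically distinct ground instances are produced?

25

Ground terms of depth ≤ 0:
  Write N_k for the number of ground terms of depth ≤ k. A term of depth ≤ k is either a constant or a function symbol applied to arguments of depth ≤ k−1, so N_k = 5 + N_{k-1}^2 + N_{k-1}.
  N_0 = 5
So there are 5 ground terms available for substitution.
The clause has 2 distinct variables (x4, x2), each appearing in the body. In the free term algebra distinct substitutions yield syntactically distinct ground instances.
Number of ground instances = 5^2 = 25.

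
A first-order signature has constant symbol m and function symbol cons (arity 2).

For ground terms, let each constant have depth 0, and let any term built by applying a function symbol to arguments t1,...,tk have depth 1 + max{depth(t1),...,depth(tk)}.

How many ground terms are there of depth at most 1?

Write N_k for the number of ground terms of depth ≤ k. A term of depth ≤ k is either a constant or a function symbol applied to arguments of depth ≤ k−1, so N_k = 1 + N_{k-1}^2.
N_0 = 1
N_1 = 1 + 1^2 = 2
Explicitly: m, cons(m, m).

2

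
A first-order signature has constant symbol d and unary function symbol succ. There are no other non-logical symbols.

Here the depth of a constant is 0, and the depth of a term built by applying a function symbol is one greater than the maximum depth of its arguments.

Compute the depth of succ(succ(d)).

depth(succ(d)) = 1 + depth(d) = 1 + 0 = 1
depth(succ(succ(d))) = 1 + depth(succ(d)) = 1 + 1 = 2

2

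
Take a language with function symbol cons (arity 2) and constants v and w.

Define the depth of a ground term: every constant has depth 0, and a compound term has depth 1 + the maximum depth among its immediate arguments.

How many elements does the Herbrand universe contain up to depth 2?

38

If N_k denotes the number of depth-≤k ground terms, the 2 constants give N_0 = 2, and each function symbol of arity r contributes N_{k-1}^r new terms at level k: N_k = 2 + N_{k-1}^2.
N_0 = 2
N_1 = 2 + 2^2 = 6
N_2 = 2 + 6^2 = 38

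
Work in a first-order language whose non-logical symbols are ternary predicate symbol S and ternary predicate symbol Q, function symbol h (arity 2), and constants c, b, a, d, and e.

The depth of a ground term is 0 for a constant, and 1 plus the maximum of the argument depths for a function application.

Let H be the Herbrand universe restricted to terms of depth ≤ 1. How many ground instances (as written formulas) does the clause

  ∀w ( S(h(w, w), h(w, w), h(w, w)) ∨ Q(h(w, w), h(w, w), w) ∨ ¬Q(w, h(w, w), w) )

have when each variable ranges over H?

Ground terms of depth ≤ 1:
  If N_k denotes the number of depth-≤k ground terms, the 5 constants give N_0 = 5, and each function symbol of arity r contributes N_{k-1}^r new terms at level k: N_k = 5 + N_{k-1}^2.
  N_0 = 5
  N_1 = 5 + 5^2 = 30
So there are 30 ground terms available for substitution.
The variable w ranges independently over the available ground terms, and distinct assignments produce distinct instances.
Number of ground instances = 30.

30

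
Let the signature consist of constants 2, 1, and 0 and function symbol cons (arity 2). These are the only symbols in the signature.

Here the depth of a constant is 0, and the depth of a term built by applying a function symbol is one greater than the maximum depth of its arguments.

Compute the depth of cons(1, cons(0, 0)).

depth(cons(0, 0)) = 1 + max(0, 0) = 1
depth(cons(1, cons(0, 0))) = 1 + max(0, 1) = 2

2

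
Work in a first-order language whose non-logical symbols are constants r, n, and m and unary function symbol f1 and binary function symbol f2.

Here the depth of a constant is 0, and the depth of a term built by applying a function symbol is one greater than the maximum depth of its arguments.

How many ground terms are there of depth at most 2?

If N_k denotes the number of depth-≤k ground terms, the 3 constants give N_0 = 3, and each function symbol of arity r contributes N_{k-1}^r new terms at level k: N_k = 3 + N_{k-1} + N_{k-1}^2.
N_0 = 3
N_1 = 3 + 3 + 3^2 = 15
N_2 = 3 + 15 + 15^2 = 243

243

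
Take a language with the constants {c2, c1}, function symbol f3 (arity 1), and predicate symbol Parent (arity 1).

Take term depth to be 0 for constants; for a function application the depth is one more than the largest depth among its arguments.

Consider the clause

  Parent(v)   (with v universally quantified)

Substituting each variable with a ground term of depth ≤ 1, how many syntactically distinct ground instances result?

Ground terms of depth ≤ 1:
  Write N_k for the number of ground terms of depth ≤ k. A term of depth ≤ k is either a constant or a function symbol applied to arguments of depth ≤ k−1, so N_k = 2 + N_{k-1}.
  N_0 = 2
  N_1 = 2 + 2 = 4
  Explicitly: c2, c1, f3(c2), f3(c1).
So there are 4 ground terms available for substitution.
The clause has 1 distinct variable (v), which appears in the body. In the free term algebra distinct substitutions yield syntactically distinct ground instances.
Number of ground instances = 4.

4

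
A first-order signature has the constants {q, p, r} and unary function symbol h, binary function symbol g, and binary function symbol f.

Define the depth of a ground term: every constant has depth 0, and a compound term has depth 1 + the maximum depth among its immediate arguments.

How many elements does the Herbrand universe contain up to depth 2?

1179

If N_k denotes the number of depth-≤k ground terms, the 3 constants give N_0 = 3, and each function symbol of arity r contributes N_{k-1}^r new terms at level k: N_k = 3 + N_{k-1} + N_{k-1}^2 + N_{k-1}^2.
N_0 = 3
N_1 = 3 + 3 + 3^2 + 3^2 = 24
N_2 = 3 + 24 + 24^2 + 24^2 = 1179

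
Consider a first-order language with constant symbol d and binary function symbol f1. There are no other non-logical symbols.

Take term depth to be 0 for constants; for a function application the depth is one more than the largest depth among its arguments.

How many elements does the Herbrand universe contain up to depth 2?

Write N_k for the number of ground terms of depth ≤ k. A term of depth ≤ k is either a constant or a function symbol applied to arguments of depth ≤ k−1, so N_k = 1 + N_{k-1}^2.
N_0 = 1
N_1 = 1 + 1^2 = 2
N_2 = 1 + 2^2 = 5

5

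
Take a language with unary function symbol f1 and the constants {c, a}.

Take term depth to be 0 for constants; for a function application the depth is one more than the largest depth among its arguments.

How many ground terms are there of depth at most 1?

4

Count level by level. With function symbols f1/1, the terms of depth ≤ k are the 2 constants together with each function applied to depth-≤(k−1) tuples, so N_k = 2 + N_{k-1}.
N_0 = 2
N_1 = 2 + 2 = 4
Explicitly: c, a, f1(c), f1(a).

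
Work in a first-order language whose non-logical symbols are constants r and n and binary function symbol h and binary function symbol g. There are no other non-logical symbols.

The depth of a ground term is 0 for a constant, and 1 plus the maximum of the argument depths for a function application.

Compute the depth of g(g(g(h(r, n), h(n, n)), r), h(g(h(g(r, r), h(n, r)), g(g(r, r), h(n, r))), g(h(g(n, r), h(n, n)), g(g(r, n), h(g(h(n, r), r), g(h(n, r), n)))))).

7

depth(h(r, n)) = 1 + max(0, 0) = 1
depth(h(n, n)) = 1 + max(0, 0) = 1
depth(g(h(r, n), h(n, n))) = 1 + max(1, 1) = 2
depth(g(g(h(r, n), h(n, n)), r)) = 1 + max(2, 0) = 3
depth(g(r, r)) = 1 + max(0, 0) = 1
depth(h(n, r)) = 1 + max(0, 0) = 1
depth(h(g(r, r), h(n, r))) = 1 + max(1, 1) = 2
depth(g(g(r, r), h(n, r))) = 1 + max(1, 1) = 2
depth(g(h(g(r, r), h(n, r)), g(g(r, r), h(n, r)))) = 1 + max(2, 2) = 3
depth(g(n, r)) = 1 + max(0, 0) = 1
depth(h(g(n, r), h(n, n))) = 1 + max(1, 1) = 2
depth(g(r, n)) = 1 + max(0, 0) = 1
depth(g(h(n, r), r)) = 1 + max(1, 0) = 2
depth(g(h(n, r), n)) = 1 + max(1, 0) = 2
depth(h(g(h(n, r), r), g(h(n, r), n))) = 1 + max(2, 2) = 3
depth(g(g(r, n), h(g(h(n, r), r), g(h(n, r), n)))) = 1 + max(1, 3) = 4
depth(g(h(g(n, r), h(n, n)), g(g(r, n), h(g(h(n, r), r), g(h(n, r), n))))) = 1 + max(2, 4) = 5
depth(h(g(h(g(r, r), h(n, r)), g(g(r, r), h(n, r))), g(h(g(n, r), h(n, n)), g(g(r, n), h(g(h(n, r), r), g(h(n, r), n)))))) = 1 + max(3, 5) = 6
depth(g(g(g(h(r, n), h(n, n)), r), h(g(h(g(r, r), h(n, r)), g(g(r, r), h(n, r))), g(h(g(n, r), h(n, n)), g(g(r, n), h(g(h(n, r), r), g(h(n, r), n))))))) = 1 + max(3, 6) = 7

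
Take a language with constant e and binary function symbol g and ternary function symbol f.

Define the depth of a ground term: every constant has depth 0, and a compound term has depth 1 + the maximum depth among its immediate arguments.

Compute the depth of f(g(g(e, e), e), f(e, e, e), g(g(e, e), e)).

3

depth(g(e, e)) = 1 + max(0, 0) = 1
depth(g(g(e, e), e)) = 1 + max(1, 0) = 2
depth(f(e, e, e)) = 1 + max(0, 0, 0) = 1
depth(f(g(g(e, e), e), f(e, e, e), g(g(e, e), e))) = 1 + max(2, 1, 2) = 3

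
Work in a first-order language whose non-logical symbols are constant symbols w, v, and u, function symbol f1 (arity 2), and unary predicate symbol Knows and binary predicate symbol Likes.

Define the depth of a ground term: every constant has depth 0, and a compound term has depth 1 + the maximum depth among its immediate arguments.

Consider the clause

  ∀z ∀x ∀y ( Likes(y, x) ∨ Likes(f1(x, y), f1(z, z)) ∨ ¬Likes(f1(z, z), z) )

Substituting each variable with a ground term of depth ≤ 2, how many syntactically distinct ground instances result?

3176523

Ground terms of depth ≤ 2:
  Let N_k count ground terms of depth at most k. Each non-constant term of depth ≤ k is some function symbol applied to depth-≤(k−1) arguments, giving N_k = 3 + N_{k-1}^2.
  N_0 = 3
  N_1 = 3 + 3^2 = 12
  N_2 = 3 + 12^2 = 147
So there are 147 ground terms available for substitution.
There are 3 variables to instantiate (z, x, y), each occurring in at least one literal, so different choices give different ground instances.
Number of ground instances = 147^3 = 3176523.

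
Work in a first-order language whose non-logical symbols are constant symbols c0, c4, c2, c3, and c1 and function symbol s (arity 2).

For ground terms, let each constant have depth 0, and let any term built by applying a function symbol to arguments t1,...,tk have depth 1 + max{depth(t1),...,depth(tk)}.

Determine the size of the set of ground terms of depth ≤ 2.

Write N_k for the number of ground terms of depth ≤ k. A term of depth ≤ k is either a constant or a function symbol applied to arguments of depth ≤ k−1, so N_k = 5 + N_{k-1}^2.
N_0 = 5
N_1 = 5 + 5^2 = 30
N_2 = 5 + 30^2 = 905

905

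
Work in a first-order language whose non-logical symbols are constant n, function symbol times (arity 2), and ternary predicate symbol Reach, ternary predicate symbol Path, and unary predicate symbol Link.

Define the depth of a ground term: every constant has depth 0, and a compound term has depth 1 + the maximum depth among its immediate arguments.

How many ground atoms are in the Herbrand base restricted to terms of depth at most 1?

18

First count ground terms of depth ≤ 1.
If N_k denotes the number of depth-≤k ground terms, the 1 constant gives N_0 = 1, and each function symbol of arity r contributes N_{k-1}^r new terms at level k: N_k = 1 + N_{k-1}^2.
N_0 = 1
N_1 = 1 + 1^2 = 2
Explicitly: n, times(n, n).
So |H| = 2.
Each predicate of arity r yields |H|^r ground atoms (one per choice of an r-tuple from H):
  Reach: 2^3 = 8;  Path: 2^3 = 8;  Link: 2
Total ground atoms: 8 + 8 + 2 = 18.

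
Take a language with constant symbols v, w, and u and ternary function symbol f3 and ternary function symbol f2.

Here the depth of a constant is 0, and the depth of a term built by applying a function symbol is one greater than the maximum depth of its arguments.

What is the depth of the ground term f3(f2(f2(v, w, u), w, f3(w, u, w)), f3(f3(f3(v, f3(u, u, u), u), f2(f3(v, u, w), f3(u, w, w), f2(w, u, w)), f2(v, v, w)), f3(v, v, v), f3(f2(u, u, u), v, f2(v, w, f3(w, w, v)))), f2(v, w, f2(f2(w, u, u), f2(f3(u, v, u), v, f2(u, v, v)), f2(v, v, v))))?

5

depth(f2(v, w, u)) = 1 + max(0, 0, 0) = 1
depth(f3(w, u, w)) = 1 + max(0, 0, 0) = 1
depth(f2(f2(v, w, u), w, f3(w, u, w))) = 1 + max(1, 0, 1) = 2
depth(f3(u, u, u)) = 1 + max(0, 0, 0) = 1
depth(f3(v, f3(u, u, u), u)) = 1 + max(0, 1, 0) = 2
depth(f3(v, u, w)) = 1 + max(0, 0, 0) = 1
depth(f3(u, w, w)) = 1 + max(0, 0, 0) = 1
depth(f2(w, u, w)) = 1 + max(0, 0, 0) = 1
depth(f2(f3(v, u, w), f3(u, w, w), f2(w, u, w))) = 1 + max(1, 1, 1) = 2
depth(f2(v, v, w)) = 1 + max(0, 0, 0) = 1
depth(f3(f3(v, f3(u, u, u), u), f2(f3(v, u, w), f3(u, w, w), f2(w, u, w)), f2(v, v, w))) = 1 + max(2, 2, 1) = 3
depth(f3(v, v, v)) = 1 + max(0, 0, 0) = 1
depth(f2(u, u, u)) = 1 + max(0, 0, 0) = 1
depth(f3(w, w, v)) = 1 + max(0, 0, 0) = 1
depth(f2(v, w, f3(w, w, v))) = 1 + max(0, 0, 1) = 2
depth(f3(f2(u, u, u), v, f2(v, w, f3(w, w, v)))) = 1 + max(1, 0, 2) = 3
depth(f3(f3(f3(v, f3(u, u, u), u), f2(f3(v, u, w), f3(u, w, w), f2(w, u, w)), f2(v, v, w)), f3(v, v, v), f3(f2(u, u, u), v, f2(v, w, f3(w, w, v))))) = 1 + max(3, 1, 3) = 4
depth(f2(w, u, u)) = 1 + max(0, 0, 0) = 1
depth(f3(u, v, u)) = 1 + max(0, 0, 0) = 1
depth(f2(u, v, v)) = 1 + max(0, 0, 0) = 1
depth(f2(f3(u, v, u), v, f2(u, v, v))) = 1 + max(1, 0, 1) = 2
depth(f2(v, v, v)) = 1 + max(0, 0, 0) = 1
depth(f2(f2(w, u, u), f2(f3(u, v, u), v, f2(u, v, v)), f2(v, v, v))) = 1 + max(1, 2, 1) = 3
depth(f2(v, w, f2(f2(w, u, u), f2(f3(u, v, u), v, f2(u, v, v)), f2(v, v, v)))) = 1 + max(0, 0, 3) = 4
depth(f3(f2(f2(v, w, u), w, f3(w, u, w)), f3(f3(f3(v, f3(u, u, u), u), f2(f3(v, u, w), f3(u, w, w), f2(w, u, w)), f2(v, v, w)), f3(v, v, v), f3(f2(u, u, u), v, f2(v, w, f3(w, w, v)))), f2(v, w, f2(f2(w, u, u), f2(f3(u, v, u), v, f2(u, v, v)), f2(v, v, v))))) = 1 + max(2, 4, 4) = 5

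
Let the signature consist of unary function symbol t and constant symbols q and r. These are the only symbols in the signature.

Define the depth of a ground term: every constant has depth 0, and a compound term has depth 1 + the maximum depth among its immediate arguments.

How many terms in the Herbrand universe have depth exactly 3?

If N_k denotes the number of depth-≤k ground terms, the 2 constants give N_0 = 2, and each function symbol of arity r contributes N_{k-1}^r new terms at level k: N_k = 2 + N_{k-1}.
N_0 = 2
N_1 = 2 + 2 = 4
N_2 = 2 + 4 = 6
N_3 = 2 + 6 = 8
Terms of depth exactly 3: N_3 − N_2 = 8 − 6 = 2.

2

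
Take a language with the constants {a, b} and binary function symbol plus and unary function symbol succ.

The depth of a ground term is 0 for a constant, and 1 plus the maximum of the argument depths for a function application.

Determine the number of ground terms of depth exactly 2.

66

Write N_k for the number of ground terms of depth ≤ k. A term of depth ≤ k is either a constant or a function symbol applied to arguments of depth ≤ k−1, so N_k = 2 + N_{k-1}^2 + N_{k-1}.
N_0 = 2
N_1 = 2 + 2^2 + 2 = 8
N_2 = 2 + 8^2 + 8 = 74
Terms of depth exactly 2: N_2 − N_1 = 74 − 8 = 66.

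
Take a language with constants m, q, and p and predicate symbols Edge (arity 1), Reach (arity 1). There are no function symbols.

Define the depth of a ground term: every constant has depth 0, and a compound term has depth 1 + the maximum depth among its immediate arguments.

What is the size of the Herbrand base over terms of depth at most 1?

First count ground terms of depth ≤ 1.
With no function symbols every ground term is a constant, so there are exactly 3 ground terms at every depth bound.
N_0 = 3
N_1 = 3
Explicitly: m, q, p.
So |H| = 3.
Each predicate of arity r yields |H|^r ground atoms (one per choice of an r-tuple from H):
  Edge: 3;  Reach: 3
Total ground atoms: 3 + 3 = 6.

6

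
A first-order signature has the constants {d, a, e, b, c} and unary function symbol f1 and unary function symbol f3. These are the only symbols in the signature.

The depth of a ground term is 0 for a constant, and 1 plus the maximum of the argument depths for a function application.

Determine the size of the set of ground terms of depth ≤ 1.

15

Let N_k = |{terms of depth ≤ k}|. Then N_0 = 5 and N_k = 5 + N_{k-1} + N_{k-1} for k ≥ 1 (one summand per function symbol, arity giving the exponent).
N_0 = 5
N_1 = 5 + 5 + 5 = 15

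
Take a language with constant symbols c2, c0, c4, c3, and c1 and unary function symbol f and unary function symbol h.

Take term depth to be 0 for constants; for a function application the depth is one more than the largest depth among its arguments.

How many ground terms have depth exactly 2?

20

Write N_k for the number of ground terms of depth ≤ k. A term of depth ≤ k is either a constant or a function symbol applied to arguments of depth ≤ k−1, so N_k = 5 + N_{k-1} + N_{k-1}.
N_0 = 5
N_1 = 5 + 5 + 5 = 15
N_2 = 5 + 15 + 15 = 35
Terms of depth exactly 2: N_2 − N_1 = 35 − 15 = 20.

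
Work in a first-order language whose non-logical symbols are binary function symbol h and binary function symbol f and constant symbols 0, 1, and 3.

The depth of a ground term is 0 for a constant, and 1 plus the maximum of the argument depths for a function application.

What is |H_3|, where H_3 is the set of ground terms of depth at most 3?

Let N_k = |{terms of depth ≤ k}|. Then N_0 = 3 and N_k = 3 + N_{k-1}^2 + N_{k-1}^2 for k ≥ 1 (one summand per function symbol, arity giving the exponent).
N_0 = 3
N_1 = 3 + 3^2 + 3^2 = 21
N_2 = 3 + 21^2 + 21^2 = 885
N_3 = 3 + 885^2 + 885^2 = 1566453

1566453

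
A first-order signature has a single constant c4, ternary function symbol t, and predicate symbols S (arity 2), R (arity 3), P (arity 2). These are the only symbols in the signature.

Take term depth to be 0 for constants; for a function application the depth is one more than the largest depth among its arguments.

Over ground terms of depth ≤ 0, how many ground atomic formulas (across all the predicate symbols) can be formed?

3

First count ground terms of depth ≤ 0.
Count level by level. With function symbols t/3, the terms of depth ≤ k are the 1 constant together with each function applied to depth-≤(k−1) tuples, so N_k = 1 + N_{k-1}^3.
N_0 = 1
So |H| = 1.
Each predicate of arity r yields |H|^r ground atoms (one per choice of an r-tuple from H):
  S: 1^2 = 1;  R: 1^3 = 1;  P: 1^2 = 1
Total ground atoms: 1 + 1 + 1 = 3.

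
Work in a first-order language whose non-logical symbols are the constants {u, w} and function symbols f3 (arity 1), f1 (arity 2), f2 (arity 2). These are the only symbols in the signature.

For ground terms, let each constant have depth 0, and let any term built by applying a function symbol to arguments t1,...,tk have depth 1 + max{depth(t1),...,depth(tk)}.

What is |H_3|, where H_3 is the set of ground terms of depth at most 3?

If N_k denotes the number of depth-≤k ground terms, the 2 constants give N_0 = 2, and each function symbol of arity r contributes N_{k-1}^r new terms at level k: N_k = 2 + N_{k-1} + N_{k-1}^2 + N_{k-1}^2.
N_0 = 2
N_1 = 2 + 2 + 2^2 + 2^2 = 12
N_2 = 2 + 12 + 12^2 + 12^2 = 302
N_3 = 2 + 302 + 302^2 + 302^2 = 182712

182712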